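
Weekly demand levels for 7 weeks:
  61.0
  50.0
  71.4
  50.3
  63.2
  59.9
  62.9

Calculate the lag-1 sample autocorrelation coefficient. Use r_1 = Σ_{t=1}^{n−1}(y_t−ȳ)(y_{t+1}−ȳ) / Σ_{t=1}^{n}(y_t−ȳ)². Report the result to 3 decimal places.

-0.778

Mean ȳ = (61.0 + 50.0 + 71.4 + 50.3 + 63.2 + 59.9 + 62.9)/7 = 59.8143
Σ(y_t−ȳ)(y_{t+1}−ȳ) = (-11.6369) + (-113.7055) + (-110.2298) + (-32.2127) + (0.2902) + (0.2645) = -267.2302
Denominator Σ(y_t−ȳ)² = 343.4686
r_1 = -267.2302 / 343.4686 = -0.778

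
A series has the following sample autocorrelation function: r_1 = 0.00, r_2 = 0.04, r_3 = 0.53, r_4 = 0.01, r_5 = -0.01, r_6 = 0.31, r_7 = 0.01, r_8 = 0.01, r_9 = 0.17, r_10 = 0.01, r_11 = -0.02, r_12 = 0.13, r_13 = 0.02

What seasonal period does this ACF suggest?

3

The largest autocorrelation is r_3 = 0.53, with weaker echoes at lags 6 (0.31) and 9 (0.17); the remaining lags stay at or below 0.13.
The dominant spike at lag 3 indicates a seasonal period of 3.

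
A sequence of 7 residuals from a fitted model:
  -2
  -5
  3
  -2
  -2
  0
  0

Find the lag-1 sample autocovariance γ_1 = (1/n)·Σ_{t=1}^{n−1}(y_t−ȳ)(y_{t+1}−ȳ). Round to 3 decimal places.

-2.166

Mean ȳ = (-2 − 5 + 3 − 2 − 2 + 0 + 0)/7 = -1.1429
Σ_{t=1}^{6}(y_t−ȳ)(y_{t+1}−ȳ) = -15.1633
γ_1 = -15.1633 / 7 = -2.166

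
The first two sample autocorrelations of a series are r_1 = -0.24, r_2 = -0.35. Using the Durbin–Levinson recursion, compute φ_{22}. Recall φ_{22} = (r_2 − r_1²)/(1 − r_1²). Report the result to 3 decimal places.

-0.433

φ_{22} = (r_2 − r_1²) / (1 − r_1²)
r_1² = (-0.24)² = 0.0576
Numerator = -0.35 − 0.0576 = -0.4076; denominator = 1 − 0.0576 = 0.9424
φ_{22} = -0.4076 / 0.9424 = -0.433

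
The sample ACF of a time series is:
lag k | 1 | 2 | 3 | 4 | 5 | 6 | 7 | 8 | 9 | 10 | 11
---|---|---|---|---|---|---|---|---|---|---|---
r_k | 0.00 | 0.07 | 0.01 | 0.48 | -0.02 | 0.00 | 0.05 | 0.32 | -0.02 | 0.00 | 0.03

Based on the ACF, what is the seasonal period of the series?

4

The largest autocorrelation is r_4 = 0.48, with a weaker echo at lag 8 (0.32); the remaining lags stay at or below 0.07.
The dominant spike at lag 4 indicates a seasonal period of 4.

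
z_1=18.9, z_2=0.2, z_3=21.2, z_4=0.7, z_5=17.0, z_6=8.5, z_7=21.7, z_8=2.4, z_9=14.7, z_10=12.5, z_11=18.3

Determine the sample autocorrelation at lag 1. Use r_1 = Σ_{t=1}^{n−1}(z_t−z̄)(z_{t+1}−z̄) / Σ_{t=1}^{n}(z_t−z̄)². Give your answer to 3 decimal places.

-0.768

Mean z̄ = (18.9 + 0.2 + 21.2 + 0.7 + 17.0 + 8.5 + 21.7 + 2.4 + 14.7 + 12.5 + 18.3)/11 = 12.3727
Numerator Σ_{t=1}^{10}(z_t−z̄)(z_{t+1}−z̄) = -513.1771
Denominator Σ(z_t−z̄)² = 668.3818
r_1 = -513.1771 / 668.3818 = -0.768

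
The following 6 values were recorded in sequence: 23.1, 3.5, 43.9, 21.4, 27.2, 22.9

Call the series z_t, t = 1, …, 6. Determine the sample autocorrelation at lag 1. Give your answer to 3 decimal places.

-0.543

Mean z̄ = (23.1 + 3.5 + 43.9 + 21.4 + 27.2 + 22.9)/6 = 23.6667
Deviations from mean: -0.5667, -20.1667, 20.2333, -2.2667, 3.5333, -0.7667
Σ(z_t−z̄)(z_{t+1}−z̄) = (11.4278) + (-408.0389) + (-45.8622) + (-8.0089) + (-2.7089) = -453.1911
Denominator Σ(z_t−z̄)² = 834.6133
r_1 = -453.1911 / 834.6133 = -0.543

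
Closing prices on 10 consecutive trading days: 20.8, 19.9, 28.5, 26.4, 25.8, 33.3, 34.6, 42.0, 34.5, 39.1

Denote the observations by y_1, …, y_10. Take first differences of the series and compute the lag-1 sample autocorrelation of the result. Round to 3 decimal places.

First differences Δy: -0.9, 8.6, -2.1, -0.6, 7.5, 1.3, 7.4, -7.5, 4.6
Mean of differences = 2.0333
Numerator Σ(Δy_t−Δȳ)(Δy_{t+1}−Δȳ) = -133.4911
Denominator Σ(Δy_t−Δȳ)² = 232.4400
r_1(Δy) = -133.4911 / 232.4400 = -0.574

-0.574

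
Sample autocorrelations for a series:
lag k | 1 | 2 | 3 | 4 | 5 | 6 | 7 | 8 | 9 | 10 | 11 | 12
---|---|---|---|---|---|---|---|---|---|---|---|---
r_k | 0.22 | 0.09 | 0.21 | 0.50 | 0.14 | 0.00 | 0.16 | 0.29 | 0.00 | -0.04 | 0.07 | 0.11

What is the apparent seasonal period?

4

The largest autocorrelation is r_4 = 0.50, with a weaker echo at lag 8 (0.29); the remaining lags stay at or below 0.22. The elevated value at lag 1 (0.22), dropping to 0.09 at lag 2, reflects decaying short-term dependence rather than seasonality.
The dominant spike at lag 4 indicates a seasonal period of 4.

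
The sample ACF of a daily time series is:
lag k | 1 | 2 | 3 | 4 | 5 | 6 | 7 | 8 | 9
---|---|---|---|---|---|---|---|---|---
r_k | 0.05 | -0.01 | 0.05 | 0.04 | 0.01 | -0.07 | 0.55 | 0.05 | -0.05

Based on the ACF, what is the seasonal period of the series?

The largest autocorrelation is r_7 = 0.55; the remaining lags stay at or below 0.05.
The dominant spike at lag 7 indicates a seasonal period of 7.

7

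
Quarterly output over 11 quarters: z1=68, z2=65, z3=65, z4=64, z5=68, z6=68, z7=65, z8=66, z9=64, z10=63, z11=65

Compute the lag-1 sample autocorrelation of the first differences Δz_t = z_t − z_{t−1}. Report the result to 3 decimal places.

-0.220

First differences Δz: -3, 0, -1, 4, 0, -3, 1, -2, -1, 2
Mean of differences = -0.3000
Numerator Σ(Δz_t−Δz̄)(Δz_{t+1}−Δz̄) = -9.6900
Denominator Σ(Δz_t−Δz̄)² = 44.1000
r_1(Δz) = -9.6900 / 44.1000 = -0.220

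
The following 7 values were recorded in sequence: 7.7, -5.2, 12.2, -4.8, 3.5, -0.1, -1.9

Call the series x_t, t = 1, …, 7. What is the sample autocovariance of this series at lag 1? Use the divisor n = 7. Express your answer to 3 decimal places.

Mean x̄ = (7.7 − 5.2 + 12.2 − 4.8 + 3.5 − 0.1 − 1.9)/7 = 1.6286
Deviations: 6.0714, -6.8286, 10.5714, -6.4286, 1.8714, -1.7286, -3.5286
Σ_{t=1}^{6}(x_t−x̄)(x_{t+1}−x̄) = -190.7722
γ_1 = -190.7722 / 7 = -27.253

-27.253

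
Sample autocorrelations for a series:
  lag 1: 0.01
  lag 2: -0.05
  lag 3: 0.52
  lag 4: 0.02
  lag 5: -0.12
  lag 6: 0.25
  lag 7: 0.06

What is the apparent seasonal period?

3

The largest autocorrelation is r_3 = 0.52, with a weaker echo at lag 6 (0.25); the remaining lags stay at or below 0.06.
The dominant spike at lag 3 indicates a seasonal period of 3.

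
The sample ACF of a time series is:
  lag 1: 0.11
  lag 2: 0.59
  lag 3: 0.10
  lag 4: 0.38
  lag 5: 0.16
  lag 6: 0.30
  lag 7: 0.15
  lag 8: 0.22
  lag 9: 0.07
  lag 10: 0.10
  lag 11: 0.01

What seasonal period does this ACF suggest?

The largest autocorrelation is r_2 = 0.59, with weaker echoes at lags 4 (0.38), 6 (0.30) and 8 (0.22); the remaining lags stay at or below 0.16.
The dominant spike at lag 2 indicates a seasonal period of 2.

2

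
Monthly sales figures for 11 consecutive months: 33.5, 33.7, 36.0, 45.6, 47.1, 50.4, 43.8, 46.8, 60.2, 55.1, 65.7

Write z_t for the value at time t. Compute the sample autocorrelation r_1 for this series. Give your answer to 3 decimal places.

0.537

Mean z̄ = (33.5 + 33.7 + 36.0 + 45.6 + 47.1 + 50.4 + 43.8 + 46.8 + 60.2 + 55.1 + 65.7)/11 = 47.0818
Numerator Σ_{t=1}^{10}(z_t−z̄)(z_{t+1}−z̄) = 587.3051
Denominator Σ(z_t−z̄)² = 1093.4164
r_1 = 587.3051 / 1093.4164 = 0.537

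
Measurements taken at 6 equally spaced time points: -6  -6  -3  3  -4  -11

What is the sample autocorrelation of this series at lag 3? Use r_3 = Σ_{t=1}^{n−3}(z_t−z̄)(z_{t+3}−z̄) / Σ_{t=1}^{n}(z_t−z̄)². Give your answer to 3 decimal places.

Mean z̄ = (-6 − 6 − 3 + 3 − 4 − 11)/6 = -4.5000
Deviations from mean: -1.5000, -1.5000, 1.5000, 7.5000, 0.5000, -6.5000
Numerator Σ_{t=1}^{3}(z_t−z̄)(z_{t+3}−z̄) = -21.7500
Denominator Σ(z_t−z̄)² = 105.5000
r_3 = -21.7500 / 105.5000 = -0.206

-0.206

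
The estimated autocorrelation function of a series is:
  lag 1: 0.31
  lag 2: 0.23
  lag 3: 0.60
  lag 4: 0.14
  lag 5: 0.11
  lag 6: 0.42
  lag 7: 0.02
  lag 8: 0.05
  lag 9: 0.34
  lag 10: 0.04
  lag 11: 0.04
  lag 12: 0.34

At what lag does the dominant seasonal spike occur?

3

The largest autocorrelation is r_3 = 0.60, with weaker echoes at lags 6 (0.42), 9 (0.34) and 12 (0.34); the remaining lags stay at or below 0.31. The elevated value at lag 1 (0.31), dropping to 0.23 at lag 2, reflects decaying short-term dependence rather than seasonality.
The dominant spike at lag 3 indicates a seasonal period of 3.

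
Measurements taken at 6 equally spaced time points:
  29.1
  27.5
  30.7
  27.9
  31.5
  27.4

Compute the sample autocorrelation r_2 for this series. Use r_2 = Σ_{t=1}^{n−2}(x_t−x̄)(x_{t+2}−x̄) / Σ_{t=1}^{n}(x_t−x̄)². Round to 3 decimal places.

0.516

Mean x̄ = (29.1 + 27.5 + 30.7 + 27.9 + 31.5 + 27.4)/6 = 29.0167
Deviations from mean: 0.0833, -1.5167, 1.6833, -1.1167, 2.4833, -1.6167
Σ(x_t−x̄)(x_{t+2}−x̄) = (0.1403) + (1.6936) + (4.1803) + (1.8053) = 7.8194
Denominator Σ(x_t−x̄)² = 15.1683
r_2 = 7.8194 / 15.1683 = 0.516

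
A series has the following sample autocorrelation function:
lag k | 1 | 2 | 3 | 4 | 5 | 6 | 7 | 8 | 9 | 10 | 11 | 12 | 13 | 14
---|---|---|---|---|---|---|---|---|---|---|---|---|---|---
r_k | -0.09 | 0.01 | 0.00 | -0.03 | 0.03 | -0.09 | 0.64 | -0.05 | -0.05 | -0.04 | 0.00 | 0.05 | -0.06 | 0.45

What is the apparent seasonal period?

7

The largest autocorrelation is r_7 = 0.64, with a weaker echo at lag 14 (0.45); the remaining lags stay at or below 0.05.
The dominant spike at lag 7 indicates a seasonal period of 7.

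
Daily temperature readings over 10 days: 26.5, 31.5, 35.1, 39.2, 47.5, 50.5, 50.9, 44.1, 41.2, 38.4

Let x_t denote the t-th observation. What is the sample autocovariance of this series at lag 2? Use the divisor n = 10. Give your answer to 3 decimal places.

Mean x̄ = (26.5 + 31.5 + 35.1 + 39.2 + 47.5 + 50.5 + 50.9 + 44.1 + 41.2 + 38.4)/10 = 40.4900
Σ_{t=1}^{8}(x_t−x̄)(x_{t+2}−x̄) = 145.2628
γ_2 = 145.2628 / 10 = 14.526

14.526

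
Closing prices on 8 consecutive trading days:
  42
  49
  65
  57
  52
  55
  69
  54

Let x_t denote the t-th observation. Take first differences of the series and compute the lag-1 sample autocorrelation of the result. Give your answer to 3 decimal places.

First differences Δx: 7, 16, -8, -5, 3, 14, -15
Mean of differences = 1.7143
Numerator Σ(Δx_t−Δx̄)(Δx_{t+1}−Δx̄) = -196.2245
Denominator Σ(Δx_t−Δx̄)² = 803.4286
r_1(Δx) = -196.2245 / 803.4286 = -0.244

-0.244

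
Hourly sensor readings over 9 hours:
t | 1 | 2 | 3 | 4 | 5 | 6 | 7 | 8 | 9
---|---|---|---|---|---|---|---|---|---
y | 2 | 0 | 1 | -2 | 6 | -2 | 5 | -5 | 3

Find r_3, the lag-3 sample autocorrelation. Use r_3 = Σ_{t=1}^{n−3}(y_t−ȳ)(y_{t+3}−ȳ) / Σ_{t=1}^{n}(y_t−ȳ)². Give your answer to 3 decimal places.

-0.557

Mean ȳ = (2 + 0 + 1 − 2 + 6 − 2 + 5 − 5 + 3)/9 = 0.8889
Numerator Σ_{t=1}^{6}(y_t−ȳ)(y_{t+3}−ȳ) = -56.1481
Denominator Σ(y_t−ȳ)² = 100.8889
r_3 = -56.1481 / 100.8889 = -0.557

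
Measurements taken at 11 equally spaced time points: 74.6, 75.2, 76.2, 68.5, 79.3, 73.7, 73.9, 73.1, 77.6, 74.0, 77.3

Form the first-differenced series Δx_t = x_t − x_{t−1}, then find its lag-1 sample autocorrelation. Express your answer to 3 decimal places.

First differences Δx: 0.6, 1.0, -7.7, 10.8, -5.6, 0.2, -0.8, 4.5, -3.6, 3.3
Mean of differences = 0.2700
Numerator Σ(Δx_t−Δx̄)(Δx_{t+1}−Δx̄) = -183.4489
Denominator Σ(Δx_t−Δx̄)² = 252.7010
r_1(Δx) = -183.4489 / 252.7010 = -0.726

-0.726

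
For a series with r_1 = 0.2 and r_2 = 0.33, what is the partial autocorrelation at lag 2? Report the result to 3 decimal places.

φ_{22} = (r_2 − r_1²) / (1 − r_1²)
r_1² = (0.2)² = 0.04
Numerator = 0.33 − 0.0400 = 0.2900; denominator = 1 − 0.0400 = 0.9600
φ_{22} = 0.2900 / 0.9600 = 0.302

0.302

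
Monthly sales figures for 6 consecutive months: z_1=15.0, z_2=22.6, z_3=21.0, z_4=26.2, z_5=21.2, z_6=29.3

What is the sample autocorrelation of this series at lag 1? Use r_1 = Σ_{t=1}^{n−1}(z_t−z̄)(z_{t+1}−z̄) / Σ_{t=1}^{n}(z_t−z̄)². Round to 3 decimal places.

-0.168

Mean z̄ = (15.0 + 22.6 + 21.0 + 26.2 + 21.2 + 29.3)/6 = 22.5500
Deviations from mean: -7.5500, 0.0500, -1.5500, 3.6500, -1.3500, 6.7500
Σ(z_t−z̄)(z_{t+1}−z̄) = (-0.3775) + (-0.0775) + (-5.6575) + (-4.9275) + (-9.1125) = -20.1525
Denominator Σ(z_t−z̄)² = 120.1150
r_1 = -20.1525 / 120.1150 = -0.168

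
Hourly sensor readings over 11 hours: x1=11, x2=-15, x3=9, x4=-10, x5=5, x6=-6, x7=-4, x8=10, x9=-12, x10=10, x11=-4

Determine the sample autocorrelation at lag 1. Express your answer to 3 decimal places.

-0.805

Mean x̄ = (11 − 15 + 9 − 10 + 5 − 6 − 4 + 10 − 12 + 10 − 4)/11 = -0.5455
Numerator Σ_{t=1}^{10}(x_t−x̄)(x_{t+1}−x̄) = -773.3884
Denominator Σ(x_t−x̄)² = 960.7273
r_1 = -773.3884 / 960.7273 = -0.805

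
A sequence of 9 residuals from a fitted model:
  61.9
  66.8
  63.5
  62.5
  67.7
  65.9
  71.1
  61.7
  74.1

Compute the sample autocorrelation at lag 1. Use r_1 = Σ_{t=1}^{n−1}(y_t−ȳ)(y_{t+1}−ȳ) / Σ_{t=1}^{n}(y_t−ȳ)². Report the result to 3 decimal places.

Mean ȳ = (61.9 + 66.8 + 63.5 + 62.5 + 67.7 + 65.9 + 71.1 + 61.7 + 74.1)/9 = 66.1333
Numerator Σ_{t=1}^{8}(y_t−ȳ)(y_{t+1}−ȳ) = -59.5644
Denominator Σ(y_t−ȳ)² = 148.8000
r_1 = -59.5644 / 148.8000 = -0.400

-0.400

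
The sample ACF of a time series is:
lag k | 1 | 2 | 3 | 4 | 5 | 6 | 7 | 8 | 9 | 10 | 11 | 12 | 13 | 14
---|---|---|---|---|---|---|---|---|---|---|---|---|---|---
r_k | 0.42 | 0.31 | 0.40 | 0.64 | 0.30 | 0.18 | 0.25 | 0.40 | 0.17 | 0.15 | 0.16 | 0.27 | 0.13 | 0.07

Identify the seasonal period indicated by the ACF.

4

The largest autocorrelation is r_4 = 0.64; the remaining lags stay at or below 0.42. The elevated value at lag 1 (0.42), dropping to 0.31 at lag 2, reflects decaying short-term dependence rather than seasonality.
The dominant spike at lag 4 indicates a seasonal period of 4.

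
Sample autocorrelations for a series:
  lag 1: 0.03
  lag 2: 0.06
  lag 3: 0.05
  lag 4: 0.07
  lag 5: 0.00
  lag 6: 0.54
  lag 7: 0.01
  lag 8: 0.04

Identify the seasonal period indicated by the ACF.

The largest autocorrelation is r_6 = 0.54; the remaining lags stay at or below 0.07.
The dominant spike at lag 6 indicates a seasonal period of 6.

6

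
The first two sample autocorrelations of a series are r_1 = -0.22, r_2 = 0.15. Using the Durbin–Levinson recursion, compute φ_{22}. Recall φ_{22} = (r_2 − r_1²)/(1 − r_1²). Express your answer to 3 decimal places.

φ_{22} = (r_2 − r_1²) / (1 − r_1²)
r_1² = (-0.22)² = 0.0484
Numerator = 0.15 − 0.0484 = 0.1016; denominator = 1 − 0.0484 = 0.9516
φ_{22} = 0.1016 / 0.9516 = 0.107

0.107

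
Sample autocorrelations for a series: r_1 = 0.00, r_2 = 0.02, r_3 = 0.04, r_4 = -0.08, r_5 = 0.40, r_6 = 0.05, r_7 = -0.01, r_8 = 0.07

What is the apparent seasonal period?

The largest autocorrelation is r_5 = 0.40; the remaining lags stay at or below 0.07.
The dominant spike at lag 5 indicates a seasonal period of 5.

5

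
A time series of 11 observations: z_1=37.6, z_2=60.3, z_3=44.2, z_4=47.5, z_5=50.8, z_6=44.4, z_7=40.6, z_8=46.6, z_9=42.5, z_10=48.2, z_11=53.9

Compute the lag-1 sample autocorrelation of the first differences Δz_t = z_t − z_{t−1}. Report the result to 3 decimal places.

-0.452

First differences Δz: 22.7, -16.1, 3.3, 3.3, -6.4, -3.8, 6.0, -4.1, 5.7, 5.7
Mean of differences = 1.6300
Numerator Σ(Δz_t−Δz̄)(Δz_{t+1}−Δz̄) = -425.7239
Denominator Σ(Δz_t−Δz̄)² = 942.9010
r_1(Δz) = -425.7239 / 942.9010 = -0.452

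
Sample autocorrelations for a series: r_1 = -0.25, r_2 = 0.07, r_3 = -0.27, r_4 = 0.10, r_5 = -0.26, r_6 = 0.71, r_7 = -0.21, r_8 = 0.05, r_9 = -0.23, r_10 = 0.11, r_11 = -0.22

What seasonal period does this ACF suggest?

6

The largest autocorrelation is r_6 = 0.71; the remaining lags stay at or below 0.11.
The dominant spike at lag 6 indicates a seasonal period of 6.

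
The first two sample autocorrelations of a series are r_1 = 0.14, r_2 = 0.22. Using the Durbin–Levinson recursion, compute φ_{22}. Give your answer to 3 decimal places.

0.204

φ_{22} = (r_2 − r_1²) / (1 − r_1²)
r_1² = (0.14)² = 0.0196
Numerator = 0.22 − 0.0196 = 0.2004; denominator = 1 − 0.0196 = 0.9804
φ_{22} = 0.2004 / 0.9804 = 0.204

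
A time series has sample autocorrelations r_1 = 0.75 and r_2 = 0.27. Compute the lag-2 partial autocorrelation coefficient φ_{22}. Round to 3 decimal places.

φ_{22} = (r_2 − r_1²) / (1 − r_1²)
r_1² = (0.75)² = 0.5625
Numerator = 0.27 − 0.5625 = -0.2925; denominator = 1 − 0.5625 = 0.4375
φ_{22} = -0.2925 / 0.4375 = -0.669

-0.669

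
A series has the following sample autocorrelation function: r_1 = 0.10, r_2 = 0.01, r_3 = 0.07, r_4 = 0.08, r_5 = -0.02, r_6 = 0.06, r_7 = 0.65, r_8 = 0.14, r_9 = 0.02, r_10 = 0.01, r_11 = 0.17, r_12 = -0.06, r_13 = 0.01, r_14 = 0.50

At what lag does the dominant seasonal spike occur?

The largest autocorrelation is r_7 = 0.65, with a weaker echo at lag 14 (0.50); the remaining lags stay at or below 0.17.
The dominant spike at lag 7 indicates a seasonal period of 7.

7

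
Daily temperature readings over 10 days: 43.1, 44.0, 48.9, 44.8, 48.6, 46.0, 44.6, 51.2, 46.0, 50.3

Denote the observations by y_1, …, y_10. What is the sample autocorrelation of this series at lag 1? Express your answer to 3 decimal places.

Mean ȳ = (43.1 + 44.0 + 48.9 + 44.8 + 48.6 + 46.0 + 44.6 + 51.2 + 46.0 + 50.3)/10 = 46.7500
Numerator Σ_{t=1}^{9}(y_t−ȳ)(y_{t+1}−ȳ) = -19.0175
Denominator Σ(y_t−ȳ)² = 70.8850
r_1 = -19.0175 / 70.8850 = -0.268

-0.268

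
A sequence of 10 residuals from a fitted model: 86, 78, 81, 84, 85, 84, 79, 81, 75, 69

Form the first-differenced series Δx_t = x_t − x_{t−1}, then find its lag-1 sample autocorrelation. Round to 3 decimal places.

First differences Δx: -8, 3, 3, 1, -1, -5, 2, -6, -6
Mean of differences = -1.8889
Numerator Σ(Δx_t−Δx̄)(Δx_{t+1}−Δx̄) = -3.2346
Denominator Σ(Δx_t−Δx̄)² = 152.8889
r_1(Δx) = -3.2346 / 152.8889 = -0.021

-0.021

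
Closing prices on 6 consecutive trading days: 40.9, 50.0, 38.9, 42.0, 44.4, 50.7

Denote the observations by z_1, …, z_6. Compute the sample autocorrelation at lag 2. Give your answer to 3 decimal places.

-0.073

Mean z̄ = (40.9 + 50.0 + 38.9 + 42.0 + 44.4 + 50.7)/6 = 44.4833
Numerator Σ_{t=1}^{4}(z_t−z̄)(z_{t+2}−z̄) = -8.6656
Denominator Σ(z_t−z̄)² = 119.2683
r_2 = -8.6656 / 119.2683 = -0.073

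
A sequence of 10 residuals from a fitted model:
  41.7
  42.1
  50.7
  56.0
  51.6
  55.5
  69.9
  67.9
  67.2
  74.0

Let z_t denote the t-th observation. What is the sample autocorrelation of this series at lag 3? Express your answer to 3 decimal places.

0.194

Mean z̄ = (41.7 + 42.1 + 50.7 + 56.0 + 51.6 + 55.5 + 69.9 + 67.9 + 67.2 + 74.0)/10 = 57.6600
Σ(z_t−z̄)(z_{t+3}−z̄) = (26.4936) + (94.2936) + (15.0336) + (-20.3184) + (-62.0544) + (-20.6064) + (200.0016) = 232.8432
Denominator Σ(z_t−z̄)² = 1202.1040
r_3 = 232.8432 / 1202.1040 = 0.194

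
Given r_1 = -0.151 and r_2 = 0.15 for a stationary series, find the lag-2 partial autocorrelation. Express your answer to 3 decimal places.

0.130

φ_{22} = (r_2 − r_1²) / (1 − r_1²)
r_1² = (-0.151)² = 0.022801
Numerator = 0.15 − 0.0228 = 0.1272; denominator = 1 − 0.0228 = 0.9772
φ_{22} = 0.1272 / 0.9772 = 0.130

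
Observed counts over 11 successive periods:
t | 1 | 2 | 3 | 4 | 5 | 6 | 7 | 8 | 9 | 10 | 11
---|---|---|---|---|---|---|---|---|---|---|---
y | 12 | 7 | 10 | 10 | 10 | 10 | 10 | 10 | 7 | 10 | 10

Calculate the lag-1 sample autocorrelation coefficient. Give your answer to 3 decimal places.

-0.405

Mean ȳ = (12 + 7 + 10 + 10 + 10 + 10 + 10 + 10 + 7 + 10 + 10)/11 = 9.6364
Numerator Σ_{t=1}^{10}(y_t−ȳ)(y_{t+1}−ȳ) = -8.3140
Denominator Σ(y_t−ȳ)² = 20.5455
r_1 = -8.3140 / 20.5455 = -0.405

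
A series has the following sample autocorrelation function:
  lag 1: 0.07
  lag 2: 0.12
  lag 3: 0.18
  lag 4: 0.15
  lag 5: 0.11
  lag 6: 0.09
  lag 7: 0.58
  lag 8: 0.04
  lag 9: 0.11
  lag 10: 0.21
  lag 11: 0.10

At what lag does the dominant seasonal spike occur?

The largest autocorrelation is r_7 = 0.58; the remaining lags stay at or below 0.21.
The dominant spike at lag 7 indicates a seasonal period of 7.

7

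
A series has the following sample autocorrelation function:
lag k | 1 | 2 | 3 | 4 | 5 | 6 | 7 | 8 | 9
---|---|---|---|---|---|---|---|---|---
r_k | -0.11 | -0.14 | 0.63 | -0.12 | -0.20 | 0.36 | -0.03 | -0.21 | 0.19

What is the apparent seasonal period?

The largest autocorrelation is r_3 = 0.63, with weaker echoes at lags 6 (0.36) and 9 (0.19); the remaining lags stay at or below -0.03.
The dominant spike at lag 3 indicates a seasonal period of 3.

3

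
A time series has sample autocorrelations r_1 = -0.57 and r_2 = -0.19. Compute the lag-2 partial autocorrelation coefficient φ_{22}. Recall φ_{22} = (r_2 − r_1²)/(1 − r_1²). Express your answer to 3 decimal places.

-0.763

φ_{22} = (r_2 − r_1²) / (1 − r_1²)
r_1² = (-0.57)² = 0.3249
Numerator = -0.19 − 0.3249 = -0.5149; denominator = 1 − 0.3249 = 0.6751
φ_{22} = -0.5149 / 0.6751 = -0.763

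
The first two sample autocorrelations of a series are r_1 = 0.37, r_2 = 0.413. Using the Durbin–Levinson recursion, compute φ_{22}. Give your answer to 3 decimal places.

φ_{22} = (r_2 − r_1²) / (1 − r_1²)
r_1² = (0.37)² = 0.1369
Numerator = 0.413 − 0.1369 = 0.2761; denominator = 1 − 0.1369 = 0.8631
φ_{22} = 0.2761 / 0.8631 = 0.320

0.320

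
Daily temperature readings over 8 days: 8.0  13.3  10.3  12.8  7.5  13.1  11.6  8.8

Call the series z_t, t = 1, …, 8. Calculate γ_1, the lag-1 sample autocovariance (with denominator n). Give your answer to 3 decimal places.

-2.843

Mean z̄ = (8.0 + 13.3 + 10.3 + 12.8 + 7.5 + 13.1 + 11.6 + 8.8)/8 = 10.6750
Deviations: -2.6750, 2.6250, -0.3750, 2.1250, -3.1750, 2.4250, 0.9250, -1.8750
Σ_{t=1}^{7}(z_t−z̄)(z_{t+1}−z̄) = -22.7406
γ_1 = -22.7406 / 8 = -2.843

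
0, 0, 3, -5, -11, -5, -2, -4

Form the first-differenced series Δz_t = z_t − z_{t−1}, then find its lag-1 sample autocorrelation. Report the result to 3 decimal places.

-0.009

First differences Δz: 0, 3, -8, -6, 6, 3, -2
Mean of differences = -0.5714
Numerator Σ(Δz_t−Δz̄)(Δz_{t+1}−Δz̄) = -1.4694
Denominator Σ(Δz_t−Δz̄)² = 155.7143
r_1(Δz) = -1.4694 / 155.7143 = -0.009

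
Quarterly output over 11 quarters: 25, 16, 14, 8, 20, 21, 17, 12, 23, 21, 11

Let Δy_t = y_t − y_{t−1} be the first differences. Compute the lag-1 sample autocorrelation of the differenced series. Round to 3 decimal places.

-0.129

First differences Δy: -9, -2, -6, 12, 1, -4, -5, 11, -2, -10
Mean of differences = -1.4000
Numerator Σ(Δy_t−Δȳ)(Δy_{t+1}−Δȳ) = -65.9600
Denominator Σ(Δy_t−Δȳ)² = 512.4000
r_1(Δy) = -65.9600 / 512.4000 = -0.129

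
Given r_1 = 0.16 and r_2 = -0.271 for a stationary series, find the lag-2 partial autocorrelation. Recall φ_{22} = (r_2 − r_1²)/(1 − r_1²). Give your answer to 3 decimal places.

-0.304

φ_{22} = (r_2 − r_1²) / (1 − r_1²)
r_1² = (0.16)² = 0.0256
Numerator = -0.271 − 0.0256 = -0.2966; denominator = 1 − 0.0256 = 0.9744
φ_{22} = -0.2966 / 0.9744 = -0.304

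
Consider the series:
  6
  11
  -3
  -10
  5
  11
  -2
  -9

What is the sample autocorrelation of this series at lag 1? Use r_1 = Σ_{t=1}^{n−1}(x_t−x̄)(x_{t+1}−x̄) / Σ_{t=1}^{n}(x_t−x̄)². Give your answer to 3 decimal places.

Mean x̄ = (6 + 11 − 3 − 10 + 5 + 11 − 2 − 9)/8 = 1.1250
Σ(x_t−x̄)(x_{t+1}−x̄) = (48.1406) + (-40.7344) + (45.8906) + (-43.1094) + (38.2656) + (-30.8594) + (31.6406) = 49.2344
Denominator Σ(x_t−x̄)² = 486.8750
r_1 = 49.2344 / 486.8750 = 0.101

0.101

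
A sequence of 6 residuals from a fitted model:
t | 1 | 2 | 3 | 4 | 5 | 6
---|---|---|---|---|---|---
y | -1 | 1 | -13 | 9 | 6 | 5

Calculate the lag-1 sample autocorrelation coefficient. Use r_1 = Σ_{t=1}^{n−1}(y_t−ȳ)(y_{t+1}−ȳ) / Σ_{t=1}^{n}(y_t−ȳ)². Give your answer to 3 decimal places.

Mean ȳ = (-1 + 1 − 13 + 9 + 6 + 5)/6 = 1.1667
Deviations from mean: -2.1667, -0.1667, -14.1667, 7.8333, 4.8333, 3.8333
Σ(y_t−ȳ)(y_{t+1}−ȳ) = (0.3611) + (2.3611) + (-110.9722) + (37.8611) + (18.5278) = -51.8611
Denominator Σ(y_t−ȳ)² = 304.8333
r_1 = -51.8611 / 304.8333 = -0.170

-0.170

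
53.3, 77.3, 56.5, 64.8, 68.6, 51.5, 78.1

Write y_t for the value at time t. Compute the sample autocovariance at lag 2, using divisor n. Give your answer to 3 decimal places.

15.957

Mean ȳ = (53.3 + 77.3 + 56.5 + 64.8 + 68.6 + 51.5 + 78.1)/7 = 64.3000
Deviations: -11.0000, 13.0000, -7.8000, 0.5000, 4.3000, -12.8000, 13.8000
Σ_{t=1}^{5}(y_t−ȳ)(y_{t+2}−ȳ) = 111.7000
γ_2 = 111.7000 / 7 = 15.957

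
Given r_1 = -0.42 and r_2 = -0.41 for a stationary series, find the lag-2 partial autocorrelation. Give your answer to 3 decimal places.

-0.712

φ_{22} = (r_2 − r_1²) / (1 − r_1²)
r_1² = (-0.42)² = 0.1764
Numerator = -0.41 − 0.1764 = -0.5864; denominator = 1 − 0.1764 = 0.8236
φ_{22} = -0.5864 / 0.8236 = -0.712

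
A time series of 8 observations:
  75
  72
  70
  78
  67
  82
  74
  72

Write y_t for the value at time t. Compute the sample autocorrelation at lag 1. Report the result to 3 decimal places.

-0.614

Mean ȳ = (75 + 72 + 70 + 78 + 67 + 82 + 74 + 72)/8 = 73.7500
Deviations from mean: 1.2500, -1.7500, -3.7500, 4.2500, -6.7500, 8.2500, 0.2500, -1.7500
Σ(y_t−ȳ)(y_{t+1}−ȳ) = (-2.1875) + (6.5625) + (-15.9375) + (-28.6875) + (-55.6875) + (2.0625) + (-0.4375) = -94.3125
Denominator Σ(y_t−ȳ)² = 153.5000
r_1 = -94.3125 / 153.5000 = -0.614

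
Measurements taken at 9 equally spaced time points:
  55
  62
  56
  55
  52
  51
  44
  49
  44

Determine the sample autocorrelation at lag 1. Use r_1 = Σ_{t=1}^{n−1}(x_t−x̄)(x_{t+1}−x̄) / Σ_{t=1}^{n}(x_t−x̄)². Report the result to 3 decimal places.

0.507

Mean x̄ = (55 + 62 + 56 + 55 + 52 + 51 + 44 + 49 + 44)/9 = 52.0000
Numerator Σ_{t=1}^{8}(x_t−x̄)(x_{t+1}−x̄) = 138.0000
Denominator Σ(x_t−x̄)² = 272.0000
r_1 = 138.0000 / 272.0000 = 0.507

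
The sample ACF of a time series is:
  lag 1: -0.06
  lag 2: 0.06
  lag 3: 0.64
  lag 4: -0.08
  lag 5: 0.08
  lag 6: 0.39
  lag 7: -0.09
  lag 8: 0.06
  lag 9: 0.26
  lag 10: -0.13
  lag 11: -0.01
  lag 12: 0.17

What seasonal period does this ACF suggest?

The largest autocorrelation is r_3 = 0.64, with weaker echoes at lags 6 (0.39), 9 (0.26) and 12 (0.17); the remaining lags stay at or below 0.08.
The dominant spike at lag 3 indicates a seasonal period of 3.

3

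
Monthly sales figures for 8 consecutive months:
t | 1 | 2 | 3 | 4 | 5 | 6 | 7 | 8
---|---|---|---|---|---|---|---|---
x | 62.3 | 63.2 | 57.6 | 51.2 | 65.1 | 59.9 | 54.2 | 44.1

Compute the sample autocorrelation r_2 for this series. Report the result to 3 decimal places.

-0.304

Mean x̄ = (62.3 + 63.2 + 57.6 + 51.2 + 65.1 + 59.9 + 54.2 + 44.1)/8 = 57.2000
Deviations from mean: 5.1000, 6.0000, 0.4000, -6.0000, 7.9000, 2.7000, -3.0000, -13.1000
Numerator Σ_{t=1}^{6}(x_t−x̄)(x_{t+2}−x̄) = -106.0700
Denominator Σ(x_t−x̄)² = 348.4800
r_2 = -106.0700 / 348.4800 = -0.304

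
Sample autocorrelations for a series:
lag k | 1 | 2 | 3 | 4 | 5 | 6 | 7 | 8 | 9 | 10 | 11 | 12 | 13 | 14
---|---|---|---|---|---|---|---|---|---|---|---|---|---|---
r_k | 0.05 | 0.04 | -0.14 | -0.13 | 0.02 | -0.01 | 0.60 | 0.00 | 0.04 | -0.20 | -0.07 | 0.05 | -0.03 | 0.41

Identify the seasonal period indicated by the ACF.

The largest autocorrelation is r_7 = 0.60, with a weaker echo at lag 14 (0.41); the remaining lags stay at or below 0.05.
The dominant spike at lag 7 indicates a seasonal period of 7.

7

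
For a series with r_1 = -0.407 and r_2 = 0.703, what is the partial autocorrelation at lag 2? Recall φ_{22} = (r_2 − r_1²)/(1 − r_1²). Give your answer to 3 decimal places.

0.644

φ_{22} = (r_2 − r_1²) / (1 − r_1²)
r_1² = (-0.407)² = 0.165649
Numerator = 0.703 − 0.1656 = 0.5374; denominator = 1 − 0.1656 = 0.8344
φ_{22} = 0.5374 / 0.8344 = 0.644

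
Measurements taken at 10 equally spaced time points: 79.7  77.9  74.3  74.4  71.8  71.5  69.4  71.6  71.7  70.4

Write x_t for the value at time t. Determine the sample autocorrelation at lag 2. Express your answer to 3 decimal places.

0.282

Mean x̄ = (79.7 + 77.9 + 74.3 + 74.4 + 71.8 + 71.5 + 69.4 + 71.6 + 71.7 + 70.4)/10 = 73.2700
Numerator Σ_{t=1}^{8}(x_t−x̄)(x_{t+2}−x̄) = 27.8542
Denominator Σ(x_t−x̄)² = 98.8810
r_2 = 27.8542 / 98.8810 = 0.282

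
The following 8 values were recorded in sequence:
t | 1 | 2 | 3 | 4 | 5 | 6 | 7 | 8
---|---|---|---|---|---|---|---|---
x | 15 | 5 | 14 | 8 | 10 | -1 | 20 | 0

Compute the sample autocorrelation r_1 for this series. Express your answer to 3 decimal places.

Mean x̄ = (15 + 5 + 14 + 8 + 10 − 1 + 20 + 0)/8 = 8.8750
Deviations from mean: 6.1250, -3.8750, 5.1250, -0.8750, 1.1250, -9.8750, 11.1250, -8.8750
Numerator Σ_{t=1}^{7}(x_t−x̄)(x_{t+1}−x̄) = -268.7656
Denominator Σ(x_t−x̄)² = 380.8750
r_1 = -268.7656 / 380.8750 = -0.706

-0.706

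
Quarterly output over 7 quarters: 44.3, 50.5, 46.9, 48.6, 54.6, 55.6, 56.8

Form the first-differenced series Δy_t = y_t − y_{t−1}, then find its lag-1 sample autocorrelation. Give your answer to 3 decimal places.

-0.390

First differences Δy: 6.2, -3.6, 1.7, 6.0, 1.0, 1.2
Mean of differences = 2.0833
Numerator Σ(Δy_t−Δȳ)(Δy_{t+1}−Δȳ) = -26.0053
Denominator Σ(Δy_t−Δȳ)² = 66.6883
r_1(Δy) = -26.0053 / 66.6883 = -0.390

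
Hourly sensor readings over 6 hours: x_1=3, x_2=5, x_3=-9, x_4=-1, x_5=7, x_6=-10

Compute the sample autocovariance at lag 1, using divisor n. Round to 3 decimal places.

Mean x̄ = (3 + 5 − 9 − 1 + 7 − 10)/6 = -0.8333
Deviations: 3.8333, 5.8333, -8.1667, -0.1667, 7.8333, -9.1667
Σ_{t=1}^{5}(x_t−x̄)(x_{t+1}−x̄) = -97.0278
γ_1 = -97.0278 / 6 = -16.171

-16.171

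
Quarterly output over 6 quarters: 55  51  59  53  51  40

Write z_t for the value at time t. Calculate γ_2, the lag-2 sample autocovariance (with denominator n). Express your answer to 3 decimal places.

Mean z̄ = (55 + 51 + 59 + 53 + 51 + 40)/6 = 51.5000
Deviations: 3.5000, -0.5000, 7.5000, 1.5000, -0.5000, -11.5000
Σ_{t=1}^{4}(z_t−z̄)(z_{t+2}−z̄) = 4.5000
γ_2 = 4.5000 / 6 = 0.750

0.750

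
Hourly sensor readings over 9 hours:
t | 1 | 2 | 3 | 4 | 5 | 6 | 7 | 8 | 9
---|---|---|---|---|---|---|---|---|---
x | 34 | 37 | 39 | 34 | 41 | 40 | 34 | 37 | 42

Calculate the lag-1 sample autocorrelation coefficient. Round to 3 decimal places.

-0.217

Mean x̄ = (34 + 37 + 39 + 34 + 41 + 40 + 34 + 37 + 42)/9 = 37.5556
Numerator Σ_{t=1}^{8}(x_t−x̄)(x_{t+1}−x̄) = -16.9753
Denominator Σ(x_t−x̄)² = 78.2222
r_1 = -16.9753 / 78.2222 = -0.217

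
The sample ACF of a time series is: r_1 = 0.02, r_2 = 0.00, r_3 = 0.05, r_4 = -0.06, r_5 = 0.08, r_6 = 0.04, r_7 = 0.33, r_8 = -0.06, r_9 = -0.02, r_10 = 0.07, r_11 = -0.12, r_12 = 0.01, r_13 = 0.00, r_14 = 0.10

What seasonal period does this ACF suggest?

The largest autocorrelation is r_7 = 0.33; the remaining lags stay at or below 0.10.
The dominant spike at lag 7 indicates a seasonal period of 7.

7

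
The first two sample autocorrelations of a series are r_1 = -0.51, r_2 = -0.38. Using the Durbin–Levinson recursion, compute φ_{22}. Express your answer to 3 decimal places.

φ_{22} = (r_2 − r_1²) / (1 − r_1²)
r_1² = (-0.51)² = 0.2601
Numerator = -0.38 − 0.2601 = -0.6401; denominator = 1 − 0.2601 = 0.7399
φ_{22} = -0.6401 / 0.7399 = -0.865

-0.865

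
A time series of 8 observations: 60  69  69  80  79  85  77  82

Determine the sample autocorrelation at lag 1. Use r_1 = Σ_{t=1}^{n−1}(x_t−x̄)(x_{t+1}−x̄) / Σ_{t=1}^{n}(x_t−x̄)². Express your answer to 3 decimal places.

Mean x̄ = (60 + 69 + 69 + 80 + 79 + 85 + 77 + 82)/8 = 75.1250
Deviations from mean: -15.1250, -6.1250, -6.1250, 4.8750, 3.8750, 9.8750, 1.8750, 6.8750
Numerator Σ_{t=1}^{7}(x_t−x̄)(x_{t+1}−x̄) = 188.8594
Denominator Σ(x_t−x̄)² = 490.8750
r_1 = 188.8594 / 490.8750 = 0.385

0.385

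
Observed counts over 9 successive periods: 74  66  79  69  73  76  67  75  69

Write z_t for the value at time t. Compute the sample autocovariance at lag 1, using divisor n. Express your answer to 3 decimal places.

Mean z̄ = (74 + 66 + 79 + 69 + 73 + 76 + 67 + 75 + 69)/9 = 72.0000
Σ_{t=1}^{8}(z_t−z̄)(z_{t+1}−z̄) = -118.0000
γ_1 = -118.0000 / 9 = -13.111

-13.111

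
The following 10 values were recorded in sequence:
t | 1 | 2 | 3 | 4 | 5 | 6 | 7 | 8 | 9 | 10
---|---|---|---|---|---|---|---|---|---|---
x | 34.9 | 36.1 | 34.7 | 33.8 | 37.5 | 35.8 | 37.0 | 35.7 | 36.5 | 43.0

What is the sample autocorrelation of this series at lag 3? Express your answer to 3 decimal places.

Mean x̄ = (34.9 + 36.1 + 34.7 + 33.8 + 37.5 + 35.8 + 37.0 + 35.7 + 36.5 + 43.0)/10 = 36.5000
Σ(x_t−x̄)(x_{t+3}−x̄) = (4.3200) + (-0.4000) + (1.2600) + (-1.3500) + (-0.8000) + (0.0000) + (3.2500) = 6.2800
Denominator Σ(x_t−x̄)² = 57.8800
r_3 = 6.2800 / 57.8800 = 0.109

0.109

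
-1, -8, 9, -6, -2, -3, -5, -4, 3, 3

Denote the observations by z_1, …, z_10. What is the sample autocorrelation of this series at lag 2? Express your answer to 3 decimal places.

Mean z̄ = (-1 − 8 + 9 − 6 − 2 − 3 − 5 − 4 + 3 + 3)/10 = -1.4000
Numerator Σ_{t=1}^{8}(z_t−z̄)(z_{t+2}−z̄) = 14.6800
Denominator Σ(z_t−z̄)² = 234.4000
r_2 = 14.6800 / 234.4000 = 0.063

0.063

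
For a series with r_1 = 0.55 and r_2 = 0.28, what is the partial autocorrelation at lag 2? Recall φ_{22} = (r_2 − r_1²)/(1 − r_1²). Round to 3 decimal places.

-0.032

φ_{22} = (r_2 − r_1²) / (1 − r_1²)
r_1² = (0.55)² = 0.3025
Numerator = 0.28 − 0.3025 = -0.0225; denominator = 1 − 0.3025 = 0.6975
φ_{22} = -0.0225 / 0.6975 = -0.032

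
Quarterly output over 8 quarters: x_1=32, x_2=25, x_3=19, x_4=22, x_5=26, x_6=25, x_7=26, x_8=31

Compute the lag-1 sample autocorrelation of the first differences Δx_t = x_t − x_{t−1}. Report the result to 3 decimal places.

0.264

First differences Δx: -7, -6, 3, 4, -1, 1, 5
Mean of differences = -0.1429
Numerator Σ(Δx_t−Δx̄)(Δx_{t+1}−Δx̄) = 36.1224
Denominator Σ(Δx_t−Δx̄)² = 136.8571
r_1(Δx) = 36.1224 / 136.8571 = 0.264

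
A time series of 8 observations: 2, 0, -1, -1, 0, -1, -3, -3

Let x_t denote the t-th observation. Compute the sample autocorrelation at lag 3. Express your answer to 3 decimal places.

-0.062

Mean x̄ = (2 + 0 − 1 − 1 + 0 − 1 − 3 − 3)/8 = -0.8750
Σ(x_t−x̄)(x_{t+3}−x̄) = (-0.3594) + (0.7656) + (0.0156) + (0.2656) + (-1.8594) = -1.1719
Denominator Σ(x_t−x̄)² = 18.8750
r_3 = -1.1719 / 18.8750 = -0.062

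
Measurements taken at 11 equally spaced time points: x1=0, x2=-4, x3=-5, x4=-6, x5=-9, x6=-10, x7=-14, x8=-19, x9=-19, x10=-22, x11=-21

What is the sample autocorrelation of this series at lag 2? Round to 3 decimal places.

0.495

Mean x̄ = (0 − 4 − 5 − 6 − 9 − 10 − 14 − 19 − 19 − 22 − 21)/11 = -11.7273
Numerator Σ_{t=1}^{9}(x_t−x̄)(x_{t+2}−x̄) = 291.3058
Denominator Σ(x_t−x̄)² = 588.1818
r_2 = 291.3058 / 588.1818 = 0.495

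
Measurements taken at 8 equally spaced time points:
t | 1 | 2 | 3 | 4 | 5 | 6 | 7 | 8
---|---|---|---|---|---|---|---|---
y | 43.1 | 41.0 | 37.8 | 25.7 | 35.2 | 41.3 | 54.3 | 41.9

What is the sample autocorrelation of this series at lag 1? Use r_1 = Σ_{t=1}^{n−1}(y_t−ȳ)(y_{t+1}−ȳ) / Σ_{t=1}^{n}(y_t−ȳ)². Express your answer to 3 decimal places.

0.311

Mean ȳ = (43.1 + 41.0 + 37.8 + 25.7 + 35.2 + 41.3 + 54.3 + 41.9)/8 = 40.0375
Deviations from mean: 3.0625, 0.9625, -2.2375, -14.3375, -4.8375, 1.2625, 14.2625, 1.8625
Numerator Σ_{t=1}^{7}(y_t−ȳ)(y_{t+1}−ȳ) = 140.6948
Denominator Σ(y_t−ȳ)² = 452.7588
r_1 = 140.6948 / 452.7588 = 0.311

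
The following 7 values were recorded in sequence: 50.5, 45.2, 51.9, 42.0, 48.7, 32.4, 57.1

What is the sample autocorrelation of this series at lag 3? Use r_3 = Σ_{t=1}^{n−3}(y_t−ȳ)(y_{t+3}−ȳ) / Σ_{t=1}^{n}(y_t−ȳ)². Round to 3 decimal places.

Mean ȳ = (50.5 + 45.2 + 51.9 + 42.0 + 48.7 + 32.4 + 57.1)/7 = 46.8286
Σ(y_t−ȳ)(y_{t+3}−ȳ) = (-17.7278) + (-3.0478) + (-73.1735) + (-49.5963) = -143.5453
Denominator Σ(y_t−ȳ)² = 382.3543
r_3 = -143.5453 / 382.3543 = -0.375

-0.375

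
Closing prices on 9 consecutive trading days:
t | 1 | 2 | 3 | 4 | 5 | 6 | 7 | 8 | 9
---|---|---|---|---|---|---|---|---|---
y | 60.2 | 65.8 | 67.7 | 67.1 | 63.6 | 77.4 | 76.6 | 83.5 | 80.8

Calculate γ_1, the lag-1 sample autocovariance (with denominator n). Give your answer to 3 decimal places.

Mean ȳ = (60.2 + 65.8 + 67.7 + 67.1 + 63.6 + 77.4 + 76.6 + 83.5 + 80.8)/9 = 71.4111
Σ_{t=1}^{8}(y_t−ȳ)(y_{t+1}−ȳ) = 293.9288
γ_1 = 293.9288 / 9 = 32.659

32.659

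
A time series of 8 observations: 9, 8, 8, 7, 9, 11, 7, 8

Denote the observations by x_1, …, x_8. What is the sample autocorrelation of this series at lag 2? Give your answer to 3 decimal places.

Mean x̄ = (9 + 8 + 8 + 7 + 9 + 11 + 7 + 8)/8 = 8.3750
Deviations from mean: 0.6250, -0.3750, -0.3750, -1.3750, 0.6250, 2.6250, -1.3750, -0.3750
Σ(x_t−x̄)(x_{t+2}−x̄) = (-0.2344) + (0.5156) + (-0.2344) + (-3.6094) + (-0.8594) + (-0.9844) = -5.4063
Denominator Σ(x_t−x̄)² = 11.8750
r_2 = -5.4063 / 11.8750 = -0.455

-0.455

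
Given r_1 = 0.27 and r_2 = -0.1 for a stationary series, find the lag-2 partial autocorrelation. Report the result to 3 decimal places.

φ_{22} = (r_2 − r_1²) / (1 − r_1²)
r_1² = (0.27)² = 0.0729
Numerator = -0.1 − 0.0729 = -0.1729; denominator = 1 − 0.0729 = 0.9271
φ_{22} = -0.1729 / 0.9271 = -0.186

-0.186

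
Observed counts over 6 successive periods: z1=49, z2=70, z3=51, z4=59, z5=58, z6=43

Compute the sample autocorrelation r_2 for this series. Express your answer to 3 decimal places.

Mean z̄ = (49 + 70 + 51 + 59 + 58 + 43)/6 = 55.0000
Deviations from mean: -6.0000, 15.0000, -4.0000, 4.0000, 3.0000, -12.0000
Σ(z_t−z̄)(z_{t+2}−z̄) = (24.0000) + (60.0000) + (-12.0000) + (-48.0000) = 24.0000
Denominator Σ(z_t−z̄)² = 446.0000
r_2 = 24.0000 / 446.0000 = 0.054

0.054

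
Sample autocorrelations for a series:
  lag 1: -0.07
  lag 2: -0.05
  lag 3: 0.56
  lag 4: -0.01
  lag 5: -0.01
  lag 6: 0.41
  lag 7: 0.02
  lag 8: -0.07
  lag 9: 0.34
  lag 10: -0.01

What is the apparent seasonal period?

The largest autocorrelation is r_3 = 0.56, with weaker echoes at lags 6 (0.41) and 9 (0.34); the remaining lags stay at or below 0.02.
The dominant spike at lag 3 indicates a seasonal period of 3.

3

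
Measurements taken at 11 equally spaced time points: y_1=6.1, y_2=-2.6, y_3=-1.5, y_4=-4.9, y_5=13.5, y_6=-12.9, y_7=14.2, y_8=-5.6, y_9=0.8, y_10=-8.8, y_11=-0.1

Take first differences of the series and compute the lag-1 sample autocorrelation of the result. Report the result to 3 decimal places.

-0.851

First differences Δy: -8.7, 1.1, -3.4, 18.4, -26.4, 27.1, -19.8, 6.4, -9.6, 8.7
Mean of differences = -0.6200
Numerator Σ(Δy_t−Δȳ)(Δy_{t+1}−Δȳ) = -2089.5584
Denominator Σ(Δy_t−Δȳ)² = 2455.3960
r_1(Δy) = -2089.5584 / 2455.3960 = -0.851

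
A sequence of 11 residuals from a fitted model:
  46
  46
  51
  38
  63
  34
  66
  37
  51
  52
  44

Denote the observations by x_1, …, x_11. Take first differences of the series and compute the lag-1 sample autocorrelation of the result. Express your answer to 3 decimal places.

-0.890

First differences Δx: 0, 5, -13, 25, -29, 32, -29, 14, 1, -8
Mean of differences = -0.2000
Numerator Σ(Δx_t−Δx̄)(Δx_{t+1}−Δx̄) = -3369.8400
Denominator Σ(Δx_t−Δx̄)² = 3785.6000
r_1(Δx) = -3369.8400 / 3785.6000 = -0.890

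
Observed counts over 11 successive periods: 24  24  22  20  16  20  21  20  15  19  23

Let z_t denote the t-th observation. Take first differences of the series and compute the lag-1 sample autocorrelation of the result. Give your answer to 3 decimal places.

First differences Δz: 0, -2, -2, -4, 4, 1, -1, -5, 4, 4
Mean of differences = -0.1000
Numerator Σ(Δz_t−Δz̄)(Δz_{t+1}−Δz̄) = -0.5100
Denominator Σ(Δz_t−Δz̄)² = 98.9000
r_1(Δz) = -0.5100 / 98.9000 = -0.005

-0.005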